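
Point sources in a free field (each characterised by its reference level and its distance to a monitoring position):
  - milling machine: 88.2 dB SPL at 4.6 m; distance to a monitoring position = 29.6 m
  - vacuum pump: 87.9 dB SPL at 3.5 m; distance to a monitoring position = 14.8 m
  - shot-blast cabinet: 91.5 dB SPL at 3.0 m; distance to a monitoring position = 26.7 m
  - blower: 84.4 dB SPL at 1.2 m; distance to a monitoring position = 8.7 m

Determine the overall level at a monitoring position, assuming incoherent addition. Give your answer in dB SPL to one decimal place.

Apply inverse-square spreading to bring every level to the receiver, then sum 10^(L/10).
milling machine: 88.2 − 20·log₁₀(29.6/4.6) = 88.2 − 16.17 = 72.03 dB SPL.
vacuum pump: 87.9 − 20·log₁₀(14.8/3.5) = 87.9 − 12.52 = 75.38 dB SPL.
shot-blast cabinet: 91.5 − 20·log₁₀(26.7/3.0) = 91.5 − 18.99 = 72.51 dB SPL.
blower: 84.4 − 20·log₁₀(8.7/1.2) = 84.4 − 17.21 = 67.19 dB SPL.
Σ 10^(L/10) = 7.351e+07 → L_total = 10·log₁₀(7.351e+07) = 78.66 dB SPL.

78.7 dB SPL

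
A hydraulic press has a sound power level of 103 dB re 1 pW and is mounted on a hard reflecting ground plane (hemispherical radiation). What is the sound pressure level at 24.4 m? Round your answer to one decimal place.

L_p = L_w − 10·log₁₀(2π·r²) with r = 24.4 m.
2π·r² = 3741 m², 10·log₁₀ of that is 35.730 dB.
L_p = 103 − 35.730 = 67.27 dB.

67.3 dB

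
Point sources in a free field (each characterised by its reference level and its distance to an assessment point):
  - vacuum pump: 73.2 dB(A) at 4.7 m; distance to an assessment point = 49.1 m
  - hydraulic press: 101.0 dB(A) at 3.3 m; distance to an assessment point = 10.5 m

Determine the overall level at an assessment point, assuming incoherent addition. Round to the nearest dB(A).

Apply inverse-square spreading to bring every level to the receiver, then sum 10^(L/10).
vacuum pump: 73.2 − 20·log₁₀(49.1/4.7) = 73.2 − 20.38 = 52.82 dB(A).
hydraulic press: 101.0 − 20·log₁₀(10.5/3.3) = 101.0 − 10.05 = 90.95 dB(A).
Σ 10^(L/10) = 1.244e+09 → L_total = 10·log₁₀(1.244e+09) = 90.95 dB(A).

91 dB(A)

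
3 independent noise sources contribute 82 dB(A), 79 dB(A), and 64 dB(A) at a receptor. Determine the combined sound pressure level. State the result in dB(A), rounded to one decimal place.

Incoherent sources combine by intensity addition: L_total = 10·log₁₀(Σ 10^(L_i/10)).
Σ 10^(L/10) = 10^(82/10) + 10^(79/10) + 10^(64/10) = 2.404e+08.
L_total = 10·log₁₀(2.404e+08) = 83.81 dB(A).

83.8 dB(A)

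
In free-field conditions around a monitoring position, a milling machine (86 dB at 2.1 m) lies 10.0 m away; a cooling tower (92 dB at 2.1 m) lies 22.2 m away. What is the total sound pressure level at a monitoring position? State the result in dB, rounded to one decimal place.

First find each source's level at the receiver (point-source: −20·log₁₀(r/r_ref)), then combine on an intensity basis.
milling machine: 86 − 20·log₁₀(10.0/2.1) = 86 − 13.56 = 72.44 dB.
cooling tower: 92 − 20·log₁₀(22.2/2.1) = 92 − 20.48 = 71.52 dB.
Σ 10^(L/10) = 3.174e+07 → L_total = 10·log₁₀(3.174e+07) = 75.02 dB.

75.0 dB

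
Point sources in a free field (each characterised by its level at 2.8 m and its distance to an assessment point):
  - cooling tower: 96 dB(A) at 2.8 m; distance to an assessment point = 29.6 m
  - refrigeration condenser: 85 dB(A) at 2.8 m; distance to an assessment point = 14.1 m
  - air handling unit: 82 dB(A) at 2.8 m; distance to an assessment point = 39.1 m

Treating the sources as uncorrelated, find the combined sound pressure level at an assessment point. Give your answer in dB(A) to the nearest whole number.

Apply inverse-square spreading to bring every level to the receiver, then sum 10^(L/10).
cooling tower: 96 − 20·log₁₀(29.6/2.8) = 96 − 20.48 = 75.52 dB(A).
refrigeration condenser: 85 − 20·log₁₀(14.1/2.8) = 85 − 14.04 = 70.96 dB(A).
air handling unit: 82 − 20·log₁₀(39.1/2.8) = 82 − 22.90 = 59.10 dB(A).
Σ 10^(L/10) = 4.891e+07 → L_total = 10·log₁₀(4.891e+07) = 76.89 dB(A).

77 dB(A)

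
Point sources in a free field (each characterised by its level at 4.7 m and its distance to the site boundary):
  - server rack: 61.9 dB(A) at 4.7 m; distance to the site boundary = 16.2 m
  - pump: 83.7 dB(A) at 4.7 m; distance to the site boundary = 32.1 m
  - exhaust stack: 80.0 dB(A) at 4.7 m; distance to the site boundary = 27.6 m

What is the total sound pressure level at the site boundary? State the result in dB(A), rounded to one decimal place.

Propagate each source to the receiver with L = L_ref − 20·log₁₀(r/r_ref), then add intensities.
server rack: 61.9 − 20·log₁₀(16.2/4.7) = 61.9 − 10.75 = 51.15 dB(A).
pump: 83.7 − 20·log₁₀(32.1/4.7) = 83.7 − 16.69 = 67.01 dB(A).
exhaust stack: 80.0 − 20·log₁₀(27.6/4.7) = 80.0 − 15.38 = 64.62 dB(A).
Σ 10^(L/10) = 8.056e+06 → L_total = 10·log₁₀(8.056e+06) = 69.06 dB(A).

69.1 dB(A)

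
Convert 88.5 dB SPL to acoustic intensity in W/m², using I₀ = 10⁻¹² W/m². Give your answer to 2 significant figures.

0.00071 W/m²

I = I₀·10^(L/10) = 10⁻¹² × 10^(88.5/10) = 10^(-3.150).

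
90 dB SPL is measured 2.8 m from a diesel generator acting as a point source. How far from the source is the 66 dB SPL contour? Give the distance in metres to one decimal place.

44.4 m

Point-source spreading drops the level by 20·log₁₀(r₂/r₁); inverting, r₂/r₁ = 10^(ΔL/20).
r₂ = 2.8·10^((90−66)/20) = 2.8·10^(24.0/20) = 44.38 m.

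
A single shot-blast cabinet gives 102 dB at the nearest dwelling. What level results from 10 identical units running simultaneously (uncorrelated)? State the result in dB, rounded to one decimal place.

N identical incoherent sources raise the level by 10·log₁₀ N.
L_total = 102 + 10·log₁₀(10) = 102 + 10.000 = 112.00 dB.

112.0 dB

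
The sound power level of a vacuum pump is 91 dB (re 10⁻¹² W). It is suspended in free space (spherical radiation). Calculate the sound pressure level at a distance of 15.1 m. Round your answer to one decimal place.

Free-field spherical radiation: L_p = L_w − 10·log₁₀(4π·r²), r = 15.1 m.
4π·r² = 2865 m², 10·log₁₀ of that is 34.572 dB.
L_p = 91 − 34.572 = 56.43 dB.

56.4 dB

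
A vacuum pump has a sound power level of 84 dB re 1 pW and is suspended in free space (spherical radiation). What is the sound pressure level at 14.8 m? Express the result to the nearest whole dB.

50 dB

Free-field spherical radiation: L_p = L_w − 10·log₁₀(4π·r²), r = 14.8 m.
4π·r² = 2753 m², 10·log₁₀ of that is 34.397 dB.
L_p = 84 − 34.397 = 49.60 dB.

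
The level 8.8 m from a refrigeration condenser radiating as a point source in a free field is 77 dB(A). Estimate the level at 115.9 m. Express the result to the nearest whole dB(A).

55 dB(A)

For a point source, L₂ = L₁ − 20·log₁₀(r₂/r₁).
L₂ = 77 − 20·log₁₀(115.9/8.8) = 77 − 22.392 = 54.61 dB(A).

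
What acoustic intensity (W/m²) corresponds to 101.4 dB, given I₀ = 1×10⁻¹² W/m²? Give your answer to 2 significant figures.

L = 10·log₁₀(I/I₀) ⇒ I = I₀·10^(L/10) = 10⁻¹² × 10^10.14.

0.014 W/m²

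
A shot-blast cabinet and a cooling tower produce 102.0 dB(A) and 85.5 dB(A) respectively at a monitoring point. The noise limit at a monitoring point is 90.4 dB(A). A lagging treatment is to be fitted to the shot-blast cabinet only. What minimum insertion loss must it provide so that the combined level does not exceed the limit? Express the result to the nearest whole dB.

13 dB

The untreated sources together contribute 10^(85.5/10) = 3.548e+08, i.e. 85.50 dB(A).
To meet 90.4 dB(A) overall, the treated shot-blast cabinet may contribute at most 10^(90.4/10) − 3.548e+08 = 7.417e+08, i.e. 88.70 dB(A).
Required insertion loss = 102.0 − 88.70 = 13.30 dB.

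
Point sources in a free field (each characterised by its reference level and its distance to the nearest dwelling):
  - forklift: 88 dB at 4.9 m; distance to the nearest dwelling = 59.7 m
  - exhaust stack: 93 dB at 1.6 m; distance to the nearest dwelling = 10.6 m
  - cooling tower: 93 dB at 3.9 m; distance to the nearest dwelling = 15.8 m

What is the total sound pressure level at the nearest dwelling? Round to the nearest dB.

82 dB

Propagate each source to the receiver with L = L_ref − 20·log₁₀(r/r_ref), then add intensities.
forklift: 88 − 20·log₁₀(59.7/4.9) = 88 − 21.72 = 66.28 dB.
exhaust stack: 93 − 20·log₁₀(10.6/1.6) = 93 − 16.42 = 76.58 dB.
cooling tower: 93 − 20·log₁₀(15.8/3.9) = 93 − 12.15 = 80.85 dB.
Σ 10^(L/10) = 1.713e+08 → L_total = 10·log₁₀(1.713e+08) = 82.34 dB.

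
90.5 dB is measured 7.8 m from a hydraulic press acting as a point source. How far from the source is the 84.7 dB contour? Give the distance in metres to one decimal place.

15.2 m

Point-source spreading drops the level by 20·log₁₀(r₂/r₁); inverting, r₂/r₁ = 10^(ΔL/20).
r₂ = 7.8·10^((90.5−84.7)/20) = 7.8·10^(5.8/20) = 15.21 m.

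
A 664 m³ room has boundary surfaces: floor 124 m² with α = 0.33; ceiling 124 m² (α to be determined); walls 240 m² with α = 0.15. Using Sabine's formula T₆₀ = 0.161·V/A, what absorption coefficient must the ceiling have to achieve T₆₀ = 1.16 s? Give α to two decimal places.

A = 0.161·V/T₆₀ = 0.161·664/1.16 = 92.16 m² sabins.
Absorption from the other surfaces = 124·0.33 + 240·0.15 = 76.92 m², so the ceiling must supply 15.24 m² over 124 m².
α = 15.24/124 = 0.123.

0.12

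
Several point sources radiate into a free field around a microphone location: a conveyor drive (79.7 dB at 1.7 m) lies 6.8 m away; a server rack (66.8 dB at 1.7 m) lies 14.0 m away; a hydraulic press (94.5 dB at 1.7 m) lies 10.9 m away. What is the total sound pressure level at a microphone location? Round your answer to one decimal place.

Apply inverse-square spreading to bring every level to the receiver, then sum 10^(L/10).
conveyor drive: 79.7 − 20·log₁₀(6.8/1.7) = 79.7 − 12.04 = 67.66 dB.
server rack: 66.8 − 20·log₁₀(14.0/1.7) = 66.8 − 18.31 = 48.49 dB.
hydraulic press: 94.5 − 20·log₁₀(10.9/1.7) = 94.5 − 16.14 = 78.36 dB.
Σ 10^(L/10) = 7.446e+07 → L_total = 10·log₁₀(7.446e+07) = 78.72 dB.

78.7 dB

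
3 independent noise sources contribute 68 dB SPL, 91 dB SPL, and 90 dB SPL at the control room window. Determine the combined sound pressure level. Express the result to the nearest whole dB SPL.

94 dB SPL

For uncorrelated sources the intensities add, so convert each level to linear form, sum, and take 10·log₁₀ of the total.
Σ 10^(L/10) = 10^(68/10) + 10^(91/10) + 10^(90/10) = 2.265e+09.
L_total = 10·log₁₀(2.265e+09) = 93.55 dB SPL.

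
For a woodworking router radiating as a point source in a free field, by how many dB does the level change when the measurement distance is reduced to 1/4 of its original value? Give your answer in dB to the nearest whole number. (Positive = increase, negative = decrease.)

Point-source spreading: ΔL = −20·log₁₀(r₂/r₁).
ΔL = −20·log₁₀(0.25) = +12.04 dB.

+12 dB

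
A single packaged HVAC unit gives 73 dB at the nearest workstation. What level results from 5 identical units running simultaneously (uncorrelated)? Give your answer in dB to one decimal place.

80.0 dB

N identical incoherent sources raise the level by 10·log₁₀ N.
L_total = 73 + 10·log₁₀(5) = 73 + 6.990 = 79.99 dB.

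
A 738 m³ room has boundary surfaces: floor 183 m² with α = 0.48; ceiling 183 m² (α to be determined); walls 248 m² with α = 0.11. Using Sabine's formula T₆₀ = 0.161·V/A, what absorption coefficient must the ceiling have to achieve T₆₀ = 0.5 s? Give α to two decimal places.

From T₆₀ = 0.161·V/A, the target T₆₀ = 0.5 s needs A = 0.161·738/0.5 = 237.64 m².
Absorption from the other surfaces = 183·0.48 + 248·0.11 = 115.12 m², so the ceiling must supply 122.52 m² over 183 m².
α = 122.52/183 = 0.669.

0.67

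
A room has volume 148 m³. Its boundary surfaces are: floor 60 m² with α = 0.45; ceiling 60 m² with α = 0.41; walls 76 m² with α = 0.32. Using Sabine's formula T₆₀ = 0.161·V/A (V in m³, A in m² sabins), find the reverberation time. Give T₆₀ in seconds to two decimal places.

0.31 s

Summing Sᵢαᵢ: 60·0.45 + 60·0.41 + 76·0.32 = 75.92 m².
T₆₀ = 0.161·V/A = 0.161·148/75.92 = 0.314 s.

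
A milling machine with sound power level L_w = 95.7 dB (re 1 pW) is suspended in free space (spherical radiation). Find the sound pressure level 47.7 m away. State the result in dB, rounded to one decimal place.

Free-field spherical radiation: L_p = L_w − 10·log₁₀(4π·r²), r = 47.7 m.
4π·r² = 2.859e+04 m², 10·log₁₀ of that is 44.562 dB.
L_p = 95.7 − 44.562 = 51.14 dB.

51.1 dB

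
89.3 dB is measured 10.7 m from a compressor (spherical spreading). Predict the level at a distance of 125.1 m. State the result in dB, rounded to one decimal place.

Point-source attenuation: ΔL = 20·log₁₀(r₂/r₁) = 20·log₁₀(125.1/10.7) = 21.357 dB.
L₂ = 89.3 − 20·log₁₀(125.1/10.7) = 89.3 − 21.357 = 67.94 dB.

67.9 dB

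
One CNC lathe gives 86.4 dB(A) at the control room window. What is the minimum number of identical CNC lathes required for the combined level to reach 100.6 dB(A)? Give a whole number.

N identical sources give L₁ + 10·log₁₀ N, so require 10·log₁₀ N ≥ 100.6 − 86.4 = 14.2 dB.
N ≥ 10^(14.2/10) = 26.303, so N = 27.

27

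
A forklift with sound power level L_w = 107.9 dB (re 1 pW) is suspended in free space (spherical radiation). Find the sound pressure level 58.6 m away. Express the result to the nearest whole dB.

62 dB

L_p = L_w − 10·log₁₀(4π·r²) with r = 58.6 m.
4π·r² = 4.315e+04 m², 10·log₁₀ of that is 46.350 dB.
L_p = 107.9 − 46.350 = 61.55 dB.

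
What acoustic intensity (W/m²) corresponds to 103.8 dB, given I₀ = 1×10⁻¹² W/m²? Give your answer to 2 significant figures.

0.024 W/m²

L = 10·log₁₀(I/I₀) ⇒ I = I₀·10^(L/10) = 10⁻¹² × 10^10.38.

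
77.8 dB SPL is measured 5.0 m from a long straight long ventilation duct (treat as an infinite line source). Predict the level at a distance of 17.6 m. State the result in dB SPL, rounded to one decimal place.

72.3 dB SPL

For a line source, L₂ = L₁ − 10·log₁₀(r₂/r₁).
L₂ = 77.8 − 10·log₁₀(17.6/5.0) = 77.8 − 5.465 = 72.33 dB SPL.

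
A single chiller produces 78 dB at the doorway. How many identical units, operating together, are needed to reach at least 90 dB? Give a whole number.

16

Need L₁ + 10·log₁₀ N ≥ 90, i.e. log₁₀ N ≥ 1.20.
N ≥ 10^(12.0/10) = 15.849, so N = 16.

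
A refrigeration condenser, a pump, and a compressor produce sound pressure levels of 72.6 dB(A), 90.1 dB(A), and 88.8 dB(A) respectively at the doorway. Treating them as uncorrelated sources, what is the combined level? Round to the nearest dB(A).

Incoherent sources combine by intensity addition: L_total = 10·log₁₀(Σ 10^(L_i/10)).
Σ 10^(L/10) = 10^(72.6/10) + 10^(90.1/10) + 10^(88.8/10) = 1.800e+09.
L_total = 10·log₁₀(1.800e+09) = 92.55 dB(A).

93 dB(A)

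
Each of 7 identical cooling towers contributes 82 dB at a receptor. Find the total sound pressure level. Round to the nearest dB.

N identical incoherent sources raise the level by 10·log₁₀ N.
L_total = 82 + 10·log₁₀(7) = 82 + 8.451 = 90.45 dB.

90 dB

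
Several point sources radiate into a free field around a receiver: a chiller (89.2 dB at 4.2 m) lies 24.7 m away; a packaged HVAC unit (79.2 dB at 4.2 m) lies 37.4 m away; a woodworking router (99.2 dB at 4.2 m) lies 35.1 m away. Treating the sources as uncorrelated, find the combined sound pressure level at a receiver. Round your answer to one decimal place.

81.6 dB

Propagate each source to the receiver with L = L_ref − 20·log₁₀(r/r_ref), then add intensities.
chiller: 89.2 − 20·log₁₀(24.7/4.2) = 89.2 − 15.39 = 73.81 dB.
packaged HVAC unit: 79.2 − 20·log₁₀(37.4/4.2) = 79.2 − 18.99 = 60.21 dB.
woodworking router: 99.2 − 20·log₁₀(35.1/4.2) = 99.2 − 18.44 = 80.76 dB.
Σ 10^(L/10) = 1.442e+08 → L_total = 10·log₁₀(1.442e+08) = 81.59 dB.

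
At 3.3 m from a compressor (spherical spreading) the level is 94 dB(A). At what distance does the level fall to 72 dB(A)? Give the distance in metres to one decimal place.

For a point source L₁ − L₂ = 20·log₁₀(r₂/r₁), so r₂ = r₁·10^((L₁−L₂)/20).
r₂ = 3.3·10^((94−72)/20) = 3.3·10^(22.0/20) = 41.54 m.

41.5 m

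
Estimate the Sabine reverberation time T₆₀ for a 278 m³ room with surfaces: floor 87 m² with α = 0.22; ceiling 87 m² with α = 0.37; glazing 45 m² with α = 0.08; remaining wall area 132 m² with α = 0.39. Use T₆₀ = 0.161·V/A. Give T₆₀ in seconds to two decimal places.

Total absorption A = 87·0.22 + 87·0.37 + 45·0.08 + 132·0.39 = 106.41 m² sabins.
T₆₀ = 0.161·V/A = 0.161·278/106.41 = 0.421 s.

0.42 s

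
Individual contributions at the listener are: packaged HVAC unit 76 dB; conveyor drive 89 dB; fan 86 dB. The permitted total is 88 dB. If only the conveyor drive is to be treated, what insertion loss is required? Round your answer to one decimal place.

6.1 dB

The untreated sources together contribute 10^(76/10) + 10^(86/10) = 4.379e+08, i.e. 86.41 dB.
The limit corresponds to 10^(88/10) = 6.310e+08; subtracting the fixed part leaves 1.930e+08 for the conveyor drive, i.e. 82.86 dB.
Required insertion loss = 89 − 82.86 = 6.14 dB.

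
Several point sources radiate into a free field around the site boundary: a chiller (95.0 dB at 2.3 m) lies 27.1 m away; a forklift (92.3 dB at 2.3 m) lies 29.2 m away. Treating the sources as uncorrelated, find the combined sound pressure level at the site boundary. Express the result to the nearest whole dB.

First find each source's level at the receiver (point-source: −20·log₁₀(r/r_ref)), then combine on an intensity basis.
chiller: 95.0 − 20·log₁₀(27.1/2.3) = 95.0 − 21.42 = 73.58 dB.
forklift: 92.3 − 20·log₁₀(29.2/2.3) = 92.3 − 22.07 = 70.23 dB.
Σ 10^(L/10) = 3.331e+07 → L_total = 10·log₁₀(3.331e+07) = 75.23 dB.

75 dB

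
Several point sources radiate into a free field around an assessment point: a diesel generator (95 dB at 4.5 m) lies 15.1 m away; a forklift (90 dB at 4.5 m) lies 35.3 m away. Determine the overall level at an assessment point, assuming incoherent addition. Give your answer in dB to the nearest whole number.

85 dB

First find each source's level at the receiver (point-source: −20·log₁₀(r/r_ref)), then combine on an intensity basis.
diesel generator: 95 − 20·log₁₀(15.1/4.5) = 95 − 10.52 = 84.48 dB.
forklift: 90 − 20·log₁₀(35.3/4.5) = 90 − 17.89 = 72.11 dB.
Σ 10^(L/10) = 2.971e+08 → L_total = 10·log₁₀(2.971e+08) = 84.73 dB.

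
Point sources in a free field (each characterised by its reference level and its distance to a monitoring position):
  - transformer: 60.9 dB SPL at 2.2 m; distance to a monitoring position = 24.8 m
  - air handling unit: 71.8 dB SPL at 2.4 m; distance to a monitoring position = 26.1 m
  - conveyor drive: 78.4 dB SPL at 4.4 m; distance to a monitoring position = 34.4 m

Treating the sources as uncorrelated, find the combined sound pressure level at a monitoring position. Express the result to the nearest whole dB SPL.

Apply inverse-square spreading to bring every level to the receiver, then sum 10^(L/10).
transformer: 60.9 − 20·log₁₀(24.8/2.2) = 60.9 − 21.04 = 39.86 dB SPL.
air handling unit: 71.8 − 20·log₁₀(26.1/2.4) = 71.8 − 20.73 = 51.07 dB SPL.
conveyor drive: 78.4 − 20·log₁₀(34.4/4.4) = 78.4 − 17.86 = 60.54 dB SPL.
Σ 10^(L/10) = 1.270e+06 → L_total = 10·log₁₀(1.270e+06) = 61.04 dB SPL.

61 dB SPL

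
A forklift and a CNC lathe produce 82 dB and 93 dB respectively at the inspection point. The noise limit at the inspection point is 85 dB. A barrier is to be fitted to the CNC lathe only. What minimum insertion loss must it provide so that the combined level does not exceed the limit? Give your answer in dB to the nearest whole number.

The untreated sources together contribute 10^(82/10) = 1.585e+08, i.e. 82.00 dB.
The limit corresponds to 10^(85/10) = 3.162e+08; subtracting the fixed part leaves 1.577e+08 for the CNC lathe, i.e. 81.98 dB.
So the CNC lathe must be reduced from 93 to 81.98 dB: IL = 11.02 dB.

11 dB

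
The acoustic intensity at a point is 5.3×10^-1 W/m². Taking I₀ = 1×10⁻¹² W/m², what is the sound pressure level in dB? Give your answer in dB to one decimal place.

117.2 dB

I/I₀ = 5.3×10^-1/10⁻¹² = 5.3×10^11, and L = 10·log₁₀(I/I₀).
L = 10·(0.7243 + 11) = 117.24 dB.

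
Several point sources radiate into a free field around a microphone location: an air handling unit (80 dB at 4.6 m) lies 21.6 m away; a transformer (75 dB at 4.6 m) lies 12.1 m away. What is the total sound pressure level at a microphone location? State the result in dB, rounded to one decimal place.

Propagate each source to the receiver with L = L_ref − 20·log₁₀(r/r_ref), then add intensities.
air handling unit: 80 − 20·log₁₀(21.6/4.6) = 80 − 13.43 = 66.57 dB.
transformer: 75 − 20·log₁₀(12.1/4.6) = 75 − 8.40 = 66.60 dB.
Σ 10^(L/10) = 9.106e+06 → L_total = 10·log₁₀(9.106e+06) = 69.59 dB.

69.6 dB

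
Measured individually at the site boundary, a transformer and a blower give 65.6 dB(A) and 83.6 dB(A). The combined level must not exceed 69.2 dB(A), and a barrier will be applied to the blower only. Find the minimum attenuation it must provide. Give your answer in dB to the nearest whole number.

17 dB

Fixed contribution from the other source: Σ 10^(L/10) = 10^(65.6/10) = 3.631e+06 (65.60 dB(A)).
The limit corresponds to 10^(69.2/10) = 8.318e+06; subtracting the fixed part leaves 4.687e+06 for the blower, i.e. 66.71 dB(A).
Required insertion loss = 83.6 − 66.71 = 16.89 dB.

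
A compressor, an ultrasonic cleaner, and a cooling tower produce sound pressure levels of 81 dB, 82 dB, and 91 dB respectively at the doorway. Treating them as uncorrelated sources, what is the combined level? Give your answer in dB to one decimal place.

91.9 dB

For uncorrelated sources the intensities add, so convert each level to linear form, sum, and take 10·log₁₀ of the total.
Σ 10^(L/10) = 10^(81/10) + 10^(82/10) + 10^(91/10) = 1.543e+09.
L_total = 10·log₁₀(1.543e+09) = 91.88 dB.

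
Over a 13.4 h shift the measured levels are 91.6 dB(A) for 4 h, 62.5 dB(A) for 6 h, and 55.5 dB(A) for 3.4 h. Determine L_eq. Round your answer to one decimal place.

86.4 dB(A)

L_eq = 10·log₁₀[(1/T)·Σ tᵢ·10^(Lᵢ/10)] with T = 13.4 h.
Σ tᵢ·10^(Lᵢ/10) = 4·10^(91.6/10) + 6·10^(62.5/10) + 3.4·10^(55.5/10) = 5.794e+09.
L_eq = 10·log₁₀(5.794e+09/13.4) = 86.36 dB(A).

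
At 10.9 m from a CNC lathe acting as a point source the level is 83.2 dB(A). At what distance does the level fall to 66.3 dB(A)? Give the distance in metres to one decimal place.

76.3 m

For a point source L₁ − L₂ = 20·log₁₀(r₂/r₁), so r₂ = r₁·10^((L₁−L₂)/20).
r₂ = 10.9·10^((83.2−66.3)/20) = 10.9·10^(16.9/20) = 76.28 m.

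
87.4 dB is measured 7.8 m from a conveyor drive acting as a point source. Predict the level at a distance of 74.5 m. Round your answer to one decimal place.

Point-source attenuation: ΔL = 20·log₁₀(r₂/r₁) = 20·log₁₀(74.5/7.8) = 19.601 dB.
L₂ = 87.4 − 20·log₁₀(74.5/7.8) = 87.4 − 19.601 = 67.80 dB.

67.8 dB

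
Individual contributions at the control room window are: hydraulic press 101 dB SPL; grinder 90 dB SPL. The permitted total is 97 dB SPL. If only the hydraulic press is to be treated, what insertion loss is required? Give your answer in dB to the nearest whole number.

Fixed contribution from the other source: Σ 10^(L/10) = 10^(90/10) = 1.000e+09 (90.00 dB SPL).
The limit corresponds to 10^(97/10) = 5.012e+09; subtracting the fixed part leaves 4.012e+09 for the hydraulic press, i.e. 96.03 dB SPL.
Required insertion loss = 101 − 96.03 = 4.97 dB.

5 dB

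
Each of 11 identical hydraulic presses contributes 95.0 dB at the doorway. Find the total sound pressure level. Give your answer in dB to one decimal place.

105.4 dB

N identical incoherent sources raise the level by 10·log₁₀ N.
L_total = 95.0 + 10·log₁₀(11) = 95.0 + 10.414 = 105.41 dB.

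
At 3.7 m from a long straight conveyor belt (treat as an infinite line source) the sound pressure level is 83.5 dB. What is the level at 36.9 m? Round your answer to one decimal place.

Line-source attenuation: ΔL = 10·log₁₀(r₂/r₁) = 10·log₁₀(36.9/3.7) = 9.988 dB.
L₂ = 83.5 − 10·log₁₀(36.9/3.7) = 83.5 − 9.988 = 73.51 dB.

73.5 dB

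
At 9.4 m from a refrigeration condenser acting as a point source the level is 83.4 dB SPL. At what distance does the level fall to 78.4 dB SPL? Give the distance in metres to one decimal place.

16.7 m

For a point source L₁ − L₂ = 20·log₁₀(r₂/r₁), so r₂ = r₁·10^((L₁−L₂)/20).
r₂ = 9.4·10^((83.4−78.4)/20) = 9.4·10^(5.0/20) = 16.72 m.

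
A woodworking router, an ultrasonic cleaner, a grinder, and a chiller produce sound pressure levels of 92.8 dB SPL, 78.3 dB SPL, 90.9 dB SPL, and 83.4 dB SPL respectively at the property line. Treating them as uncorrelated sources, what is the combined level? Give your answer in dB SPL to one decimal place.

Incoherent sources combine by intensity addition: L_total = 10·log₁₀(Σ 10^(L_i/10)).
Σ 10^(L/10) = 10^(92.8/10) + 10^(78.3/10) + 10^(90.9/10) + 10^(83.4/10) = 3.422e+09.
L_total = 10·log₁₀(3.422e+09) = 95.34 dB SPL.

95.3 dB SPL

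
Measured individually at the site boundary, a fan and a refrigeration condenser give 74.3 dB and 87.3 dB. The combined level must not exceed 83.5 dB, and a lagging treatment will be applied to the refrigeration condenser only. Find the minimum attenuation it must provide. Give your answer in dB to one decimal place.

Fixed contribution from the other source: Σ 10^(L/10) = 10^(74.3/10) = 2.692e+07 (74.30 dB).
The limit corresponds to 10^(83.5/10) = 2.239e+08; subtracting the fixed part leaves 1.970e+08 for the refrigeration condenser, i.e. 82.94 dB.
Required insertion loss = 87.3 − 82.94 = 4.36 dB.

4.4 dB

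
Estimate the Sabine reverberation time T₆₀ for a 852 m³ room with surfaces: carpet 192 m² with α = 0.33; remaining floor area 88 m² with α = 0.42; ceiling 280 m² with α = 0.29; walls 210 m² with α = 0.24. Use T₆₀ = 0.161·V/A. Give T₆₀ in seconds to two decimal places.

Total absorption A = 192·0.33 + 88·0.42 + 280·0.29 + 210·0.24 = 231.92 m² sabins.
T₆₀ = 0.161 × 852 / 231.92 = 0.591 s.

0.59 s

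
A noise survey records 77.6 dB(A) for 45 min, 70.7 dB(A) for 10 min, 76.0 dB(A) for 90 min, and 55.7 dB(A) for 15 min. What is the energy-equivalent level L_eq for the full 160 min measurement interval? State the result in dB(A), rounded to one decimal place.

Weight each interval's intensity by its duration and average over T = 160 min:
Σ tᵢ·10^(Lᵢ/10) = 45·10^(77.6/10) + 10·10^(70.7/10) + 90·10^(76.0/10) + 15·10^(55.7/10) = 6.296e+09.
L_eq = 10·log₁₀(6.296e+09/160) = 75.95 dB(A).

75.9 dB(A)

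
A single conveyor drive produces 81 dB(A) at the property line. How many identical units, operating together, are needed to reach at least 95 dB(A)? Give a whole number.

26

Need L₁ + 10·log₁₀ N ≥ 95, i.e. log₁₀ N ≥ 1.40.
N ≥ 10^(14.0/10) = 25.119, so N = 26.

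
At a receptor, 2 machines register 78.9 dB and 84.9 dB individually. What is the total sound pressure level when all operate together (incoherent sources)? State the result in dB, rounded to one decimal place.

Incoherent sources combine by intensity addition: L_total = 10·log₁₀(Σ 10^(L_i/10)).
Σ 10^(L/10) = 10^(78.9/10) + 10^(84.9/10) = 3.867e+08.
L_total = 10·log₁₀(3.867e+08) = 85.87 dB.

85.9 dB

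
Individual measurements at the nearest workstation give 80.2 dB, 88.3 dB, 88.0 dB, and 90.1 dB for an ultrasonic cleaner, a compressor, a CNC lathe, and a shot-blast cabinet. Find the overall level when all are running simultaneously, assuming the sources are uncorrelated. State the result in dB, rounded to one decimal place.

93.9 dB

Incoherent sources combine by intensity addition: L_total = 10·log₁₀(Σ 10^(L_i/10)).
Σ 10^(L/10) = 10^(80.2/10) + 10^(88.3/10) + 10^(88.0/10) + 10^(90.1/10) = 2.435e+09.
L_total = 10·log₁₀(2.435e+09) = 93.87 dB.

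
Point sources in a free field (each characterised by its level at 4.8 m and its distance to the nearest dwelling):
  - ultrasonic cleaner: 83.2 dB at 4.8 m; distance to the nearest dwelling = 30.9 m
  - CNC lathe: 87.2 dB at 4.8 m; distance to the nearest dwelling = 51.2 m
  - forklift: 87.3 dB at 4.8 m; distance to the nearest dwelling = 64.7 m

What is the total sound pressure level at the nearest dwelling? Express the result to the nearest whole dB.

First find each source's level at the receiver (point-source: −20·log₁₀(r/r_ref)), then combine on an intensity basis.
ultrasonic cleaner: 83.2 − 20·log₁₀(30.9/4.8) = 83.2 − 16.17 = 67.03 dB.
CNC lathe: 87.2 − 20·log₁₀(51.2/4.8) = 87.2 − 20.56 = 66.64 dB.
forklift: 87.3 − 20·log₁₀(64.7/4.8) = 87.3 − 22.59 = 64.71 dB.
Σ 10^(L/10) = 1.261e+07 → L_total = 10·log₁₀(1.261e+07) = 71.01 dB.

71 dB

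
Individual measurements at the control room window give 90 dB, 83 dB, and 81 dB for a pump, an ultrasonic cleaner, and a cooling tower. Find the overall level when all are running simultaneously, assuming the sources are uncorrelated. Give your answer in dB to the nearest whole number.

For uncorrelated sources the intensities add, so convert each level to linear form, sum, and take 10·log₁₀ of the total.
Σ 10^(L/10) = 10^(90/10) + 10^(83/10) + 10^(81/10) = 1.325e+09.
L_total = 10·log₁₀(1.325e+09) = 91.22 dB.

91 dB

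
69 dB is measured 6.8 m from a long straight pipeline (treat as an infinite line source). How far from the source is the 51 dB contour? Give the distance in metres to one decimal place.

429.1 m

The 18.0 dB drop corresponds to a distance ratio of 10^(18.0/10) for a line source.
r₂ = 6.8·10^((69−51)/10) = 6.8·10^(18.0/10) = 429.05 m.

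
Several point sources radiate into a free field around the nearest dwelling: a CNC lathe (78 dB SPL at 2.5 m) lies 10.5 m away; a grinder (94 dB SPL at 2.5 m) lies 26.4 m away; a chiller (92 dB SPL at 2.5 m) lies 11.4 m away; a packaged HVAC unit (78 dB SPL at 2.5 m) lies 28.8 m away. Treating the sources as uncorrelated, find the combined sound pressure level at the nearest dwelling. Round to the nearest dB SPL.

First find each source's level at the receiver (point-source: −20·log₁₀(r/r_ref)), then combine on an intensity basis.
CNC lathe: 78 − 20·log₁₀(10.5/2.5) = 78 − 12.46 = 65.54 dB SPL.
grinder: 94 − 20·log₁₀(26.4/2.5) = 94 − 20.47 = 73.53 dB SPL.
chiller: 92 − 20·log₁₀(11.4/2.5) = 92 − 13.18 = 78.82 dB SPL.
packaged HVAC unit: 78 − 20·log₁₀(28.8/2.5) = 78 − 21.23 = 56.77 dB SPL.
Σ 10^(L/10) = 1.028e+08 → L_total = 10·log₁₀(1.028e+08) = 80.12 dB SPL.

80 dB SPL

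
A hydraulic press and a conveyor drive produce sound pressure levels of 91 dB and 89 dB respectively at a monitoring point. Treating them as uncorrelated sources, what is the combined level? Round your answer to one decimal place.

For uncorrelated sources the intensities add, so convert each level to linear form, sum, and take 10·log₁₀ of the total.
Σ 10^(L/10) = 10^(91/10) + 10^(89/10) = 2.053e+09.
L_total = 10·log₁₀(2.053e+09) = 93.12 dB.

93.1 dB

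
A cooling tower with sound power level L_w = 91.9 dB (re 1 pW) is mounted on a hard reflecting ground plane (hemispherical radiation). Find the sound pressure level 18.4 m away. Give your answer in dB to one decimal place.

Free-field hemispherical radiation: L_p = L_w − 10·log₁₀(2π·r²), r = 18.4 m.
2π·r² = 2127 m², 10·log₁₀ of that is 33.278 dB.
L_p = 91.9 − 33.278 = 58.62 dB.

58.6 dB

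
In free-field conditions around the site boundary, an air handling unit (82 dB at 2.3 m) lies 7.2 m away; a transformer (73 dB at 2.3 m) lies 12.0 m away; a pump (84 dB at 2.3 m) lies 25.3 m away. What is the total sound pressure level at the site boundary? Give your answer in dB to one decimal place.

72.8 dB

Propagate each source to the receiver with L = L_ref − 20·log₁₀(r/r_ref), then add intensities.
air handling unit: 82 − 20·log₁₀(7.2/2.3) = 82 − 9.91 = 72.09 dB.
transformer: 73 − 20·log₁₀(12.0/2.3) = 73 − 14.35 = 58.65 dB.
pump: 84 − 20·log₁₀(25.3/2.3) = 84 − 20.83 = 63.17 dB.
Σ 10^(L/10) = 1.898e+07 → L_total = 10·log₁₀(1.898e+07) = 72.78 dB.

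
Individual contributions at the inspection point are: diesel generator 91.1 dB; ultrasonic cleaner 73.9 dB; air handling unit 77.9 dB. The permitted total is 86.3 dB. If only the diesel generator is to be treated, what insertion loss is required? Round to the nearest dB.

6 dB

The untreated sources together contribute 10^(73.9/10) + 10^(77.9/10) = 8.621e+07, i.e. 79.36 dB.
To meet 86.3 dB overall, the treated diesel generator may contribute at most 10^(86.3/10) − 8.621e+07 = 3.404e+08, i.e. 85.32 dB.
So the diesel generator must be reduced from 91.1 to 85.32 dB: IL = 5.78 dB.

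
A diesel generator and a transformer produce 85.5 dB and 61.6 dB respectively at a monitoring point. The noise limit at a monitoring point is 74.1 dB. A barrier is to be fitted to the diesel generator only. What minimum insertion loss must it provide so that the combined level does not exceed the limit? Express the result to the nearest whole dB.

Everything except the diesel generator sums to 10^(61.6/10) = 1.445e+06 in linear terms, 61.60 dB.
The limit corresponds to 10^(74.1/10) = 2.570e+07; subtracting the fixed part leaves 2.426e+07 for the diesel generator, i.e. 73.85 dB.
So the diesel generator must be reduced from 85.5 to 73.85 dB: IL = 11.65 dB.

12 dB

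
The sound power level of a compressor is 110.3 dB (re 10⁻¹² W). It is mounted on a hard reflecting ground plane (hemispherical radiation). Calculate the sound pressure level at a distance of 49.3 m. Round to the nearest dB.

Free-field hemispherical radiation: L_p = L_w − 10·log₁₀(2π·r²), r = 49.3 m.
2π·r² = 1.527e+04 m², 10·log₁₀ of that is 41.839 dB.
L_p = 110.3 − 41.839 = 68.46 dB.

68 dB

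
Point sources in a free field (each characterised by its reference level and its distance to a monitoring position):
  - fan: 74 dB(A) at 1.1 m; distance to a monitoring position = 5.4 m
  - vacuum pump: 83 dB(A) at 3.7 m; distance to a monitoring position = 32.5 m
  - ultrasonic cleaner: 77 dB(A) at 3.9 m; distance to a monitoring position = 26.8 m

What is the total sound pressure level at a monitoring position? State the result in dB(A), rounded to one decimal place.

66.7 dB(A)

Apply inverse-square spreading to bring every level to the receiver, then sum 10^(L/10).
fan: 74 − 20·log₁₀(5.4/1.1) = 74 − 13.82 = 60.18 dB(A).
vacuum pump: 83 − 20·log₁₀(32.5/3.7) = 83 − 18.87 = 64.13 dB(A).
ultrasonic cleaner: 77 − 20·log₁₀(26.8/3.9) = 77 − 16.74 = 60.26 dB(A).
Σ 10^(L/10) = 4.690e+06 → L_total = 10·log₁₀(4.690e+06) = 66.71 dB(A).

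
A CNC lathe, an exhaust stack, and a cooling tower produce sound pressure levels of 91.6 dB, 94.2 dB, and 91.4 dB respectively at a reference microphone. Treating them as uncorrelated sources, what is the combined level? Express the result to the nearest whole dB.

Incoherent sources combine by intensity addition: L_total = 10·log₁₀(Σ 10^(L_i/10)).
Σ 10^(L/10) = 10^(91.6/10) + 10^(94.2/10) + 10^(91.4/10) = 5.456e+09.
L_total = 10·log₁₀(5.456e+09) = 97.37 dB.

97 dB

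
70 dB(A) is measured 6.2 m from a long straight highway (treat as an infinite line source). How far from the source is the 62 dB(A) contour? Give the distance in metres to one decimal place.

Line-source spreading drops the level by 10·log₁₀(r₂/r₁); inverting, r₂/r₁ = 10^(ΔL/10).
r₂ = 6.2·10^((70−62)/10) = 6.2·10^(8.0/10) = 39.12 m.

39.1 m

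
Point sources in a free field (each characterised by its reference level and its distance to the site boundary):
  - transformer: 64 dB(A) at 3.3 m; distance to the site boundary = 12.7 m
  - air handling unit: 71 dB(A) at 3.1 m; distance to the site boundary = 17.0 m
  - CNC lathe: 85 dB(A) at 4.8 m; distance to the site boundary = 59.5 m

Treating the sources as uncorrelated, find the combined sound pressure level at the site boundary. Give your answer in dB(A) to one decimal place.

Apply inverse-square spreading to bring every level to the receiver, then sum 10^(L/10).
transformer: 64 − 20·log₁₀(12.7/3.3) = 64 − 11.71 = 52.29 dB(A).
air handling unit: 71 − 20·log₁₀(17.0/3.1) = 71 − 14.78 = 56.22 dB(A).
CNC lathe: 85 − 20·log₁₀(59.5/4.8) = 85 − 21.87 = 63.13 dB(A).
Σ 10^(L/10) = 2.646e+06 → L_total = 10·log₁₀(2.646e+06) = 64.23 dB(A).

64.2 dB(A)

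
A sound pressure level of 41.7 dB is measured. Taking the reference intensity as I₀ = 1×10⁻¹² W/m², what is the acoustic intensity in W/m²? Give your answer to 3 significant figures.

I/I₀ = 10^(41.7/10) = 1.479e+04, so I = 1.479e+04 × 10⁻¹² W/m².

1.48e-08 W/m²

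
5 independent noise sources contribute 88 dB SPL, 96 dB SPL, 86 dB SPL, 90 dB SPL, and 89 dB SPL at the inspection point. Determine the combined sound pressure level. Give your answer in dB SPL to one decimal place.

Incoherent sources combine by intensity addition: L_total = 10·log₁₀(Σ 10^(L_i/10)).
Σ 10^(L/10) = 10^(88/10) + 10^(96/10) + 10^(86/10) + 10^(90/10) + 10^(89/10) = 6.804e+09.
L_total = 10·log₁₀(6.804e+09) = 98.33 dB SPL.

98.3 dB SPL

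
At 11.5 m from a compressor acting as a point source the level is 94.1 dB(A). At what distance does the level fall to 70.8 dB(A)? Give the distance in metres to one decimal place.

168.2 m

Point-source spreading drops the level by 20·log₁₀(r₂/r₁); inverting, r₂/r₁ = 10^(ΔL/20).
r₂ = 11.5·10^((94.1−70.8)/20) = 11.5·10^(23.3/20) = 168.15 m.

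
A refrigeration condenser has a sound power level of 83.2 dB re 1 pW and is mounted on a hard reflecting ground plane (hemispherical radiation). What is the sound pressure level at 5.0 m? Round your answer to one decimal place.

L_p = L_w − 10·log₁₀(2π·r²) with r = 5.0 m.
2π·r² = 157.1 m², 10·log₁₀ of that is 21.961 dB.
L_p = 83.2 − 21.961 = 61.24 dB.

61.2 dB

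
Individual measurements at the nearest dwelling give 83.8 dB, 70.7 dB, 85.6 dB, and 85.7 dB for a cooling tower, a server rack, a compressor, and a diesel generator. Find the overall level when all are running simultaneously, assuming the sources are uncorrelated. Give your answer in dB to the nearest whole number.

90 dB

Incoherent sources combine by intensity addition: L_total = 10·log₁₀(Σ 10^(L_i/10)).
Σ 10^(L/10) = 10^(83.8/10) + 10^(70.7/10) + 10^(85.6/10) + 10^(85.7/10) = 9.862e+08.
L_total = 10·log₁₀(9.862e+08) = 89.94 dB.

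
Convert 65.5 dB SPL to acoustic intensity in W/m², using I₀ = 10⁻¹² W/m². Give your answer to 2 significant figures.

L = 10·log₁₀(I/I₀) ⇒ I = I₀·10^(L/10) = 10⁻¹² × 10^6.55.

3.5e-06 W/m²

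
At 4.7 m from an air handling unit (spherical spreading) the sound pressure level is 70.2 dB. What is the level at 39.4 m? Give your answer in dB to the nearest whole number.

52 dB

For a point source, L₂ = L₁ − 20·log₁₀(r₂/r₁).
L₂ = 70.2 − 20·log₁₀(39.4/4.7) = 70.2 − 18.468 = 51.73 dB.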